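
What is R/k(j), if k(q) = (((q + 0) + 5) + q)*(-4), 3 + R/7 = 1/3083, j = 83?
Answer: 16184/527193 ≈ 0.030698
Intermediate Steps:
R = -64736/3083 (R = -21 + 7/3083 = -64736/3083 ≈ -20.998)
k(q) = -20 - 8*q (k(q) = ((q + 5) + q)*(-4) = ((5 + q) + q)*(-4) = (5 + 2*q)*(-4) = -20 - 8*q)
R/k(j) = -64736/(3083*(-20 - 8*83)) = -64736/(3083*(-20 - 664)) = -64736/3083/(-684) = -64736/3083*(-1/684) = 16184/527193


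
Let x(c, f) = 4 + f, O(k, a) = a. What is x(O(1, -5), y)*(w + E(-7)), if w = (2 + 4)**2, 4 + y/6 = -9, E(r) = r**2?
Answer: -6290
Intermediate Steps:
y = -78 (y = -24 + 6*(-9) = -24 - 54 = -78)
w = 36 (w = 6**2 = 36)
x(O(1, -5), y)*(w + E(-7)) = (4 - 78)*(36 + (-7)**2) = -74*(36 + 49) = -74*85 = -6290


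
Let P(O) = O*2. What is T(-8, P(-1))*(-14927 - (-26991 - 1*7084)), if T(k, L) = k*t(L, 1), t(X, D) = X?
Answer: 306368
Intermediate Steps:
P(O) = 2*O
T(k, L) = L*k (T(k, L) = k*L = L*k)
T(-8, P(-1))*(-14927 - (-26991 - 1*7084)) = ((2*(-1))*(-8))*(-14927 - (-26991 - 1*7084)) = (-2*(-8))*(-14927 - (-26991 - 7084)) = 16*(-14927 - 1*(-34075)) = 16*(-14927 + 34075) = 16*19148 = 306368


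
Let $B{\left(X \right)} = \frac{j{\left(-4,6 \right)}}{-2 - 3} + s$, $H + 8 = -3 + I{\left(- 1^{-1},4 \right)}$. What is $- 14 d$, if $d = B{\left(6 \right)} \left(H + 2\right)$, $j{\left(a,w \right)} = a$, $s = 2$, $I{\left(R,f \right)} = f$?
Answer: $196$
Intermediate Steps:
$H = -7$ ($H = -8 + \left(-3 + 4\right) = -8 + 1 = -7$)
$B{\left(X \right)} = \frac{14}{5}$ ($B{\left(X \right)} = - \frac{4}{-2 - 3} + 2 = - \frac{4}{-5} + 2 = \left(-4\right) \left(- \frac{1}{5}\right) + 2 = \frac{4}{5} + 2 = \frac{14}{5}$)
$d = -14$ ($d = \frac{14 \left(-7 + 2\right)}{5} = \frac{14}{5} \left(-5\right) = -14$)
$- 14 d = \left(-14\right) \left(-14\right) = 196$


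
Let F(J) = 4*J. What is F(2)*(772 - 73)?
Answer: 5592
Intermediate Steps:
F(2)*(772 - 73) = (4*2)*(772 - 73) = 8*699 = 5592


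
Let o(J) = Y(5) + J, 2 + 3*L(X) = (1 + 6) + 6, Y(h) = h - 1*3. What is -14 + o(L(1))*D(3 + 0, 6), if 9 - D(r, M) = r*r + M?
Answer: -48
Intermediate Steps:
Y(h) = -3 + h (Y(h) = h - 3 = -3 + h)
D(r, M) = 9 - M - r² (D(r, M) = 9 - (r*r + M) = 9 - (r² + M) = 9 - (M + r²) = 9 + (-M - r²) = 9 - M - r²)
L(X) = 11/3 (L(X) = -⅔ + ((1 + 6) + 6)/3 = -⅔ + (7 + 6)/3 = -⅔ + (⅓)*13 = -⅔ + 13/3 = 11/3)
o(J) = 2 + J (o(J) = (-3 + 5) + J = 2 + J)
-14 + o(L(1))*D(3 + 0, 6) = -14 + (2 + 11/3)*(9 - 1*6 - (3 + 0)²) = -14 + 17*(9 - 6 - 1*3²)/3 = -14 + 17*(9 - 6 - 1*9)/3 = -14 + 17*(9 - 6 - 9)/3 = -14 + (17/3)*(-6) = -14 - 34 = -48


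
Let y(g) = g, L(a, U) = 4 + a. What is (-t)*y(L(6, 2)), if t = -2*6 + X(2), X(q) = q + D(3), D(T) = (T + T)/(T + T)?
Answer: 90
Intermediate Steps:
D(T) = 1 (D(T) = (2*T)/((2*T)) = (2*T)*(1/(2*T)) = 1)
X(q) = 1 + q (X(q) = q + 1 = 1 + q)
t = -9 (t = -2*6 + (1 + 2) = -12 + 3 = -9)
(-t)*y(L(6, 2)) = (-1*(-9))*(4 + 6) = 9*10 = 90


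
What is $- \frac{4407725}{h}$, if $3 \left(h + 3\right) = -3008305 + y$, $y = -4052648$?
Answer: $\frac{4407725}{2353654} \approx 1.8727$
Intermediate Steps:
$h = -2353654$ ($h = -3 + \frac{-3008305 - 4052648}{3} = -3 + \frac{1}{3} \left(-7060953\right) = -3 - 2353651 = -2353654$)
$- \frac{4407725}{h} = - \frac{4407725}{-2353654} = \left(-4407725\right) \left(- \frac{1}{2353654}\right) = \frac{4407725}{2353654}$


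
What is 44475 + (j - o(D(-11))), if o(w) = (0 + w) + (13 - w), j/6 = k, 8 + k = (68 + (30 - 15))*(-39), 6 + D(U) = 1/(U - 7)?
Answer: 24992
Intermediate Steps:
D(U) = -6 + 1/(-7 + U) (D(U) = -6 + 1/(U - 7) = -6 + 1/(-7 + U))
k = -3245 (k = -8 + (68 + (30 - 15))*(-39) = -8 + (68 + 15)*(-39) = -8 + 83*(-39) = -8 - 3237 = -3245)
j = -19470 (j = 6*(-3245) = -19470)
o(w) = 13 (o(w) = w + (13 - w) = 13)
44475 + (j - o(D(-11))) = 44475 + (-19470 - 1*13) = 44475 + (-19470 - 13) = 44475 - 19483 = 24992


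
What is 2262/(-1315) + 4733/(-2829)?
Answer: -12623093/3720135 ≈ -3.3932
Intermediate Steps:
2262/(-1315) + 4733/(-2829) = 2262*(-1/1315) + 4733*(-1/2829) = -2262/1315 - 4733/2829 = -12623093/3720135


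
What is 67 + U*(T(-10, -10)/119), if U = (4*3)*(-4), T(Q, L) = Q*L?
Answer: 3173/119 ≈ 26.664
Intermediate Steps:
T(Q, L) = L*Q
U = -48 (U = 12*(-4) = -48)
67 + U*(T(-10, -10)/119) = 67 - 48*(-10*(-10))/119 = 67 - 4800/119 = 3173/119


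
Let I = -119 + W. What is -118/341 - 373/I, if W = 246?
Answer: -142179/43307 ≈ -3.2831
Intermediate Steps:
I = 127 (I = -119 + 246 = 127)
-118/341 - 373/I = -118/341 - 373/127 = -142179/43307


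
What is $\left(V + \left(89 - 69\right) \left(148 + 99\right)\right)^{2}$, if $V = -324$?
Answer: $21307456$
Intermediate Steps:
$\left(V + \left(89 - 69\right) \left(148 + 99\right)\right)^{2} = \left(-324 + \left(89 - 69\right) \left(148 + 99\right)\right)^{2} = \left(-324 + 20 \cdot 247\right)^{2} = \left(-324 + 4940\right)^{2} = 4616^{2} = 21307456$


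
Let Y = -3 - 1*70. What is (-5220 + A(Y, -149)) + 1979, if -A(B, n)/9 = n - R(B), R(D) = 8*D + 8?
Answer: -7084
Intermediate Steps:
R(D) = 8 + 8*D
Y = -73 (Y = -3 - 70 = -73)
A(B, n) = 72 - 9*n + 72*B (A(B, n) = -9*(n - (8 + 8*B)) = -9*(n + (-8 - 8*B)) = -9*(-8 + n - 8*B) = 72 - 9*n + 72*B)
(-5220 + A(Y, -149)) + 1979 = (-5220 + (72 - 9*(-149) + 72*(-73))) + 1979 = (-5220 + (72 + 1341 - 5256)) + 1979 = (-5220 - 3843) + 1979 = -9063 + 1979 = -7084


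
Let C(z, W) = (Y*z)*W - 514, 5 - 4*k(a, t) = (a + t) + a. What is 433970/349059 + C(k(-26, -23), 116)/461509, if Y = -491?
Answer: -197518443676/161093870031 ≈ -1.2261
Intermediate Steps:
k(a, t) = 5/4 - a/2 - t/4 (k(a, t) = 5/4 - ((a + t) + a)/4 = 5/4 - (t + 2*a)/4 = 5/4 + (-a/2 - t/4) = 5/4 - a/2 - t/4)
C(z, W) = -514 - 491*W*z (C(z, W) = (-491*z)*W - 514 = -491*W*z - 514 = -514 - 491*W*z)
433970/349059 + C(k(-26, -23), 116)/461509 = 433970/349059 + (-514 - 491*116*(5/4 - 1/2*(-26) - 1/4*(-23)))/461509 = 433970*(1/349059) + (-514 - 491*116*(5/4 + 13 + 23/4))*(1/461509) = 433970/349059 + (-514 - 491*116*20)*(1/461509) = 433970/349059 + (-514 - 1139120)*(1/461509) = 433970/349059 - 1139634*1/461509 = 433970/349059 - 1139634/461509 = -197518443676/161093870031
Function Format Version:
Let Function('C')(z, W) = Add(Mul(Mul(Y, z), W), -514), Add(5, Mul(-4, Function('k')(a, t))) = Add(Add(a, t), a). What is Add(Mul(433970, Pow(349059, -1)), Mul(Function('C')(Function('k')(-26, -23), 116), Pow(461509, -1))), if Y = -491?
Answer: Rational(-197518443676, 161093870031) ≈ -1.2261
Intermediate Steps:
Function('k')(a, t) = Add(Rational(5, 4), Mul(Rational(-1, 2), a), Mul(Rational(-1, 4), t)) (Function('k')(a, t) = Add(Rational(5, 4), Mul(Rational(-1, 4), Add(Add(a, t), a))) = Add(Rational(5, 4), Mul(Rational(-1, 4), Add(t, Mul(2, a)))) = Add(Rational(5, 4), Add(Mul(Rational(-1, 2), a), Mul(Rational(-1, 4), t))) = Add(Rational(5, 4), Mul(Rational(-1, 2), a), Mul(Rational(-1, 4), t)))
Function('C')(z, W) = Add(-514, Mul(-491, W, z)) (Function('C')(z, W) = Add(Mul(Mul(-491, z), W), -514) = Add(Mul(-491, W, z), -514) = Add(-514, Mul(-491, W, z)))
Add(Mul(433970, Pow(349059, -1)), Mul(Function('C')(Function('k')(-26, -23), 116), Pow(461509, -1))) = Add(Mul(433970, Pow(349059, -1)), Mul(Add(-514, Mul(-491, 116, Add(Rational(5, 4), Mul(Rational(-1, 2), -26), Mul(Rational(-1, 4), -23)))), Pow(461509, -1))) = Add(Mul(433970, Rational(1, 349059)), Mul(Add(-514, Mul(-491, 116, Add(Rational(5, 4), 13, Rational(23, 4)))), Rational(1, 461509))) = Add(Rational(433970, 349059), Mul(Add(-514, Mul(-491, 116, 20)), Rational(1, 461509))) = Add(Rational(433970, 349059), Mul(Add(-514, -1139120), Rational(1, 461509))) = Add(Rational(433970, 349059), Mul(-1139634, Rational(1, 461509))) = Add(Rational(433970, 349059), Rational(-1139634, 461509)) = Rational(-197518443676, 161093870031)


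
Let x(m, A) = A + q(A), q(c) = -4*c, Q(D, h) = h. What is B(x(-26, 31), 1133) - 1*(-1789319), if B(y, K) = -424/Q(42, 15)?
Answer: 26839361/15 ≈ 1.7893e+6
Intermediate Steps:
x(m, A) = -3*A (x(m, A) = A - 4*A = -3*A)
B(y, K) = -424/15
B(x(-26, 31), 1133) - 1*(-1789319) = -424/15 - 1*(-1789319) = -424/15 + 1789319 = 26839361/15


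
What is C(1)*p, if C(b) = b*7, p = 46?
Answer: 322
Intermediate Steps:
C(b) = 7*b
C(1)*p = (7*1)*46 = 7*46 = 322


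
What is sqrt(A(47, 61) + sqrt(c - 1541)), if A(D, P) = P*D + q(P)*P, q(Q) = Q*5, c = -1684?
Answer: sqrt(21472 + 5*I*sqrt(129)) ≈ 146.53 + 0.194*I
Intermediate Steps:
q(Q) = 5*Q
A(D, P) = 5*P**2 + D*P (A(D, P) = P*D + (5*P)*P = D*P + 5*P**2 = 5*P**2 + D*P)
sqrt(A(47, 61) + sqrt(c - 1541)) = sqrt(61*(47 + 5*61) + sqrt(-1684 - 1541)) = sqrt(61*(47 + 305) + sqrt(-3225)) = sqrt(61*352 + 5*I*sqrt(129)) = sqrt(21472 + 5*I*sqrt(129))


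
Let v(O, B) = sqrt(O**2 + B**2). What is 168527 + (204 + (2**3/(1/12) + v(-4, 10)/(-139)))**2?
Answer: 4995000283/19321 - 1200*sqrt(29)/139 ≈ 2.5848e+5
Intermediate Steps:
v(O, B) = sqrt(B**2 + O**2)
168527 + (204 + (2**3/(1/12) + v(-4, 10)/(-139)))**2 = 168527 + (204 + (2**3/(1/12) + sqrt(10**2 + (-4)**2)/(-139)))**2 = 168527 + (204 + (8/(1/12) + sqrt(100 + 16)*(-1/139)))**2 = 168527 + (204 + (8*12 + sqrt(116)*(-1/139)))**2 = 168527 + (204 + (96 + (2*sqrt(29))*(-1/139)))**2 = 168527 + (204 + (96 - 2*sqrt(29)/139))**2 = 168527 + (300 - 2*sqrt(29)/139)**2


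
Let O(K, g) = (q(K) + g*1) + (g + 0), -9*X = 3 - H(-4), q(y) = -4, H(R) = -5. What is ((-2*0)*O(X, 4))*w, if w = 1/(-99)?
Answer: 0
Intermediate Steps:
w = -1/99 ≈ -0.010101
X = -8/9 (X = -(3 - 1*(-5))/9 = -(3 + 5)/9 = -1/9*8 = -8/9 ≈ -0.88889)
O(K, g) = -4 + 2*g (O(K, g) = (-4 + g*1) + (g + 0) = (-4 + g) + g = -4 + 2*g)
((-2*0)*O(X, 4))*w = ((-2*0)*(-4 + 2*4))*(-1/99) = (0*(-4 + 8))*(-1/99) = (0*4)*(-1/99) = 0*(-1/99) = 0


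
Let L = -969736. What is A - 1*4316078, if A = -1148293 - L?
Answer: -4494635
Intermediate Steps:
A = -178557 (A = -1148293 - 1*(-969736) = -1148293 + 969736 = -178557)
A - 1*4316078 = -178557 - 1*4316078 = -178557 - 4316078 = -4494635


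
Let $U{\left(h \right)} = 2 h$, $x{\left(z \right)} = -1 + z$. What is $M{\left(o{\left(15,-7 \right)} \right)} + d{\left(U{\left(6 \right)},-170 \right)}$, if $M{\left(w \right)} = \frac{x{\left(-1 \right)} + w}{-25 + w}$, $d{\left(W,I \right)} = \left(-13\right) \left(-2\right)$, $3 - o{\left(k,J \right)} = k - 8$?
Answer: $\frac{760}{29} \approx 26.207$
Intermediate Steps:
$o{\left(k,J \right)} = 11 - k$ ($o{\left(k,J \right)} = 3 - \left(k - 8\right) = 3 - \left(-8 + k\right) = 11 - k$)
$d{\left(W,I \right)} = 26$
$M{\left(w \right)} = \frac{-2 + w}{-25 + w}$ ($M{\left(w \right)} = \frac{\left(-1 - 1\right) + w}{-25 + w} = \frac{-2 + w}{-25 + w}$)
$M{\left(o{\left(15,-7 \right)} \right)} + d{\left(U{\left(6 \right)},-170 \right)} = \frac{-2 + \left(11 - 15\right)}{-25 + \left(11 - 15\right)} + 26 = \frac{-2 - 4}{-25 - 4} + 26 = \frac{1}{-29} \left(-6\right) + 26 = \left(- \frac{1}{29}\right) \left(-6\right) + 26 = \frac{6}{29} + 26 = \frac{760}{29}$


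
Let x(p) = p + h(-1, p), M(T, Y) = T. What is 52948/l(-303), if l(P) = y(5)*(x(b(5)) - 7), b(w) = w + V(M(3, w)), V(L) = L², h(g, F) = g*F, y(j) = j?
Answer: -7564/5 ≈ -1512.8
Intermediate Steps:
h(g, F) = F*g
b(w) = 9 + w (b(w) = w + 3² = w + 9 = 9 + w)
x(p) = 0 (x(p) = p + p*(-1) = p - p = 0)
l(P) = -35 (l(P) = 5*(0 - 7) = 5*(-7) = -35)
52948/l(-303) = 52948/(-35) = 52948*(-1/35) = -7564/5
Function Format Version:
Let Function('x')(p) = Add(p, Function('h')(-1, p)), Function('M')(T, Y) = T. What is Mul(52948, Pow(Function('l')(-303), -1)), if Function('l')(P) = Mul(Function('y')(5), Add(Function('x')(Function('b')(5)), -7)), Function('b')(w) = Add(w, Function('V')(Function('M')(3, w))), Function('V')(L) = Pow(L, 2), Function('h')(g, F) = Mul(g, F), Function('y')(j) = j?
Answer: Rational(-7564, 5) ≈ -1512.8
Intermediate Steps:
Function('h')(g, F) = Mul(F, g)
Function('b')(w) = Add(9, w) (Function('b')(w) = Add(w, Pow(3, 2)) = Add(w, 9) = Add(9, w))
Function('x')(p) = 0 (Function('x')(p) = Add(p, Mul(p, -1)) = Add(p, Mul(-1, p)) = 0)
Function('l')(P) = -35 (Function('l')(P) = Mul(5, Add(0, -7)) = Mul(5, -7) = -35)
Mul(52948, Pow(Function('l')(-303), -1)) = Mul(52948, Pow(-35, -1)) = Mul(52948, Rational(-1, 35)) = Rational(-7564, 5)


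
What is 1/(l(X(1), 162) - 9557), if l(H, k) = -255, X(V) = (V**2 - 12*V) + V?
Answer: -1/9812 ≈ -0.00010192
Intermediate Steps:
X(V) = V**2 - 11*V
1/(l(X(1), 162) - 9557) = 1/(-255 - 9557) = 1/(-9812) = -1/9812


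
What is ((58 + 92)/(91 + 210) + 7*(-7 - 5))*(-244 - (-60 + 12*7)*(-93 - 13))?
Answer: -57808200/301 ≈ -1.9205e+5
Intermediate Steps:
((58 + 92)/(91 + 210) + 7*(-7 - 5))*(-244 - (-60 + 12*7)*(-93 - 13)) = (150/301 + 7*(-12))*(-244 - (-60 + 84)*(-106)) = (150*(1/301) - 84)*(-244 - 24*(-106)) = (150/301 - 84)*(-244 - 1*(-2544)) = -25134*(-244 + 2544)/301 = -25134/301*2300 = -57808200/301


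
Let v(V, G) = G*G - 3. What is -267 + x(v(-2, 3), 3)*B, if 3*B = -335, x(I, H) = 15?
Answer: -1942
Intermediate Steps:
v(V, G) = -3 + G² (v(V, G) = G² - 3 = -3 + G²)
B = -335/3 (B = (⅓)*(-335) = -335/3 ≈ -111.67)
-267 + x(v(-2, 3), 3)*B = -267 + 15*(-335/3) = -267 - 1675 = -1942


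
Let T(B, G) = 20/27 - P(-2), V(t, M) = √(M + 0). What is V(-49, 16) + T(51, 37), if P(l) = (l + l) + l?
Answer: 290/27 ≈ 10.741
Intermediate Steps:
P(l) = 3*l (P(l) = 2*l + l = 3*l)
V(t, M) = √M
T(B, G) = 182/27 (T(B, G) = 20/27 - 3*(-2) = 20*(1/27) - 1*(-6) = 20/27 + 6 = 182/27)
V(-49, 16) + T(51, 37) = √16 + 182/27 = 4 + 182/27 = 290/27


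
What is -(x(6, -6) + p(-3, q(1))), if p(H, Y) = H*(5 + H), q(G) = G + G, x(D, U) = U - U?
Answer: 6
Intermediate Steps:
x(D, U) = 0
q(G) = 2*G
-(x(6, -6) + p(-3, q(1))) = -(0 - 3*(5 - 3)) = -(0 - 3*2) = -(0 - 6) = -1*(-6) = 6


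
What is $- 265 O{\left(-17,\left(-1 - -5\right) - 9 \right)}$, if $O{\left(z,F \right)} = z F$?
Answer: $-22525$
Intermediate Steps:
$O{\left(z,F \right)} = F z$
$- 265 O{\left(-17,\left(-1 - -5\right) - 9 \right)} = - 265 \left(\left(-1 - -5\right) - 9\right) \left(-17\right) = - 265 \left(\left(-1 + 5\right) - 9\right) \left(-17\right) = - 265 \left(4 - 9\right) \left(-17\right) = - 265 \left(\left(-5\right) \left(-17\right)\right) = \left(-265\right) 85 = -22525$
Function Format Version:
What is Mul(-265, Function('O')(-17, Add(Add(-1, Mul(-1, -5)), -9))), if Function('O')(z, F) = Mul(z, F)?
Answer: -22525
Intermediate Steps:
Function('O')(z, F) = Mul(F, z)
Mul(-265, Function('O')(-17, Add(Add(-1, Mul(-1, -5)), -9))) = Mul(-265, Mul(Add(Add(-1, Mul(-1, -5)), -9), -17)) = Mul(-265, Mul(Add(Add(-1, 5), -9), -17)) = Mul(-265, Mul(Add(4, -9), -17)) = Mul(-265, Mul(-5, -17)) = Mul(-265, 85) = -22525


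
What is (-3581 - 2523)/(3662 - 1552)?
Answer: -3052/1055 ≈ -2.8929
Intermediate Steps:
(-3581 - 2523)/(3662 - 1552) = -6104/2110 = -6104*1/2110 = -3052/1055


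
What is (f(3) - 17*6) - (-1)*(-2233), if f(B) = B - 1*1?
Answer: -2333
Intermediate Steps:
f(B) = -1 + B (f(B) = B - 1 = -1 + B)
(f(3) - 17*6) - (-1)*(-2233) = ((-1 + 3) - 17*6) - (-1)*(-2233) = (2 - 102) - 1*2233 = -100 - 2233 = -2333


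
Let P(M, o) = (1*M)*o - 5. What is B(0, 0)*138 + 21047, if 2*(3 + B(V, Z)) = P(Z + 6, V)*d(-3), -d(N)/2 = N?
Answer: 18563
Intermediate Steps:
P(M, o) = -5 + M*o (P(M, o) = M*o - 5 = -5 + M*o)
d(N) = -2*N
B(V, Z) = -18 + 3*V*(6 + Z) (B(V, Z) = -3 + ((-5 + (Z + 6)*V)*(-2*(-3)))/2 = -3 + ((-5 + (6 + Z)*V)*6)/2 = -3 + ((-5 + V*(6 + Z))*6)/2 = -3 + (-30 + 6*V*(6 + Z))/2 = -3 + (-15 + 3*V*(6 + Z)) = -18 + 3*V*(6 + Z))
B(0, 0)*138 + 21047 = (-18 + 3*0*(6 + 0))*138 + 21047 = (-18 + 3*0*6)*138 + 21047 = (-18 + 0)*138 + 21047 = -18*138 + 21047 = -2484 + 21047 = 18563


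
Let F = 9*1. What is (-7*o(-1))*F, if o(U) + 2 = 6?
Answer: -252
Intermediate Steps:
o(U) = 4 (o(U) = -2 + 6 = 4)
F = 9
(-7*o(-1))*F = -7*4*9 = -28*9 = -252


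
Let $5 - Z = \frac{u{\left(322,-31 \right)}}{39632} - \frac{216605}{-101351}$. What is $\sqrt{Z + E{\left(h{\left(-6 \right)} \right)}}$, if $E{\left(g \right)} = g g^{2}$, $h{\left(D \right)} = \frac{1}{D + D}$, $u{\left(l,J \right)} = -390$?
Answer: $\frac{\sqrt{938361939430438169133}}{18075342744} \approx 1.6947$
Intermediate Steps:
$h{\left(D \right)} = \frac{1}{2 D}$
$E{\left(g \right)} = g^{3}$
$Z = \frac{5769375845}{2008371416}$ ($Z = 5 - \left(- \frac{390}{39632} - \frac{216605}{-101351}\right) = 5 - \left(\left(-390\right) \frac{1}{39632} - - \frac{216605}{101351}\right) = 5 - \left(- \frac{195}{19816} + \frac{216605}{101351}\right) = 5 - \frac{4272481235}{2008371416} = \frac{5769375845}{2008371416} \approx 2.8727$)
$\sqrt{Z + E{\left(h{\left(-6 \right)} \right)}} = \sqrt{\frac{5769375845}{2008371416} + \left(\frac{1}{2 \left(-6\right)}\right)^{3}} = \sqrt{\frac{5769375845}{2008371416} + \left(\frac{1}{2} \left(- \frac{1}{6}\right)\right)^{3}} = \sqrt{\frac{5769375845}{2008371416} + \left(- \frac{1}{12}\right)^{3}} = \sqrt{\frac{5769375845}{2008371416} - \frac{1}{1728}} = \sqrt{\frac{1245934136093}{433808225856}} = \frac{\sqrt{938361939430438169133}}{18075342744}$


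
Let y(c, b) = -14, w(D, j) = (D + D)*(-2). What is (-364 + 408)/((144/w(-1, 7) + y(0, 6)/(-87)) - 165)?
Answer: -348/1019 ≈ -0.34151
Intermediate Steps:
w(D, j) = -4*D (w(D, j) = (2*D)*(-2) = -4*D)
(-364 + 408)/((144/w(-1, 7) + y(0, 6)/(-87)) - 165) = (-364 + 408)/((144/((-4*(-1))) - 14/(-87)) - 165) = 44/((144/4 - 14*(-1/87)) - 165) = 44/((144*(1/4) + 14/87) - 165) = 44/((36 + 14/87) - 165) = 44/(3146/87 - 165) = 44/(-11209/87) = 44*(-87/11209) = -348/1019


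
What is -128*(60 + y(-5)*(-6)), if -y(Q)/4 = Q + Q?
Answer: 23040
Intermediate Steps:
y(Q) = -8*Q (y(Q) = -4*(Q + Q) = -8*Q)
-128*(60 + y(-5)*(-6)) = -128*(60 - 8*(-5)*(-6)) = -128*(60 + 40*(-6)) = -128*(60 - 240) = -128*(-180) = 23040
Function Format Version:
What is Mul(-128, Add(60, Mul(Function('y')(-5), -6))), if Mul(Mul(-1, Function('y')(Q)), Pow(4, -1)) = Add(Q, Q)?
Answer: 23040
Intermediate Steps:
Function('y')(Q) = Mul(-8, Q) (Function('y')(Q) = Mul(-4, Add(Q, Q)) = Mul(-4, Mul(2, Q)) = Mul(-8, Q))
Mul(-128, Add(60, Mul(Function('y')(-5), -6))) = Mul(-128, Add(60, Mul(Mul(-8, -5), -6))) = Mul(-128, Add(60, Mul(40, -6))) = Mul(-128, Add(60, -240)) = Mul(-128, -180) = 23040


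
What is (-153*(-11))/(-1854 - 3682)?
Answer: -1683/5536 ≈ -0.30401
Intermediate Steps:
(-153*(-11))/(-1854 - 3682) = 1683/(-5536) = 1683*(-1/5536) = -1683/5536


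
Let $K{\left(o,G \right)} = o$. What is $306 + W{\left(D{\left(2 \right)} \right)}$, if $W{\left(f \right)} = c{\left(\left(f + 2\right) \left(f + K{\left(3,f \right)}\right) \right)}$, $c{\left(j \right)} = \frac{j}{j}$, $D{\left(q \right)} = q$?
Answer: $307$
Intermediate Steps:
$c{\left(j \right)} = 1$
$W{\left(f \right)} = 1$
$306 + W{\left(D{\left(2 \right)} \right)} = 306 + 1 = 307$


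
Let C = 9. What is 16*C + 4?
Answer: 148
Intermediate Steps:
16*C + 4 = 16*9 + 4 = 144 + 4 = 148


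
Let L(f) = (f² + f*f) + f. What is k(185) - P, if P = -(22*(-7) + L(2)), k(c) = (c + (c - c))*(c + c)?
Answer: 68306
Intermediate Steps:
k(c) = 2*c² (k(c) = (c + 0)*(2*c) = c*(2*c) = 2*c²)
L(f) = f + 2*f² (L(f) = (f² + f²) + f = 2*f² + f = f + 2*f²)
P = 144 (P = -(22*(-7) + 2*(1 + 2*2)) = -(-154 + 2*(1 + 4)) = -(-154 + 2*5) = -(-154 + 10) = -1*(-144) = 144)
k(185) - P = 2*185² - 1*144 = 2*34225 - 144 = 68450 - 144 = 68306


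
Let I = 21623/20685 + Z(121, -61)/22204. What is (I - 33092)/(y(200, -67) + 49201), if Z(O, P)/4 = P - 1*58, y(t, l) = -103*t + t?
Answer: -77542580638/67489815315 ≈ -1.1490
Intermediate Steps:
y(t, l) = -102*t
Z(O, P) = -232 + 4*P (Z(O, P) = 4*(P - 1*58) = 4*(P - 58) = 4*(-58 + P) = -232 + 4*P)
I = 2399342/2343315 (I = 21623/20685 + (-232 + 4*(-61))/22204 = 21623*(1/20685) + (-232 - 244)*(1/22204) = 3089/2955 - 476*1/22204 = 3089/2955 - 17/793 = 2399342/2343315 ≈ 1.0239)
(I - 33092)/(y(200, -67) + 49201) = (2399342/2343315 - 33092)/(-102*200 + 49201) = -77542580638/(2343315*(-20400 + 49201)) = -77542580638/2343315/28801 = -77542580638/2343315*1/28801 = -77542580638/67489815315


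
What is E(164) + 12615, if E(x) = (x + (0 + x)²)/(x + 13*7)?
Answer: 216259/17 ≈ 12721.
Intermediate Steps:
E(x) = (x + x²)/(91 + x) (E(x) = (x + x²)/(x + 91) = (x + x²)/(91 + x))
E(164) + 12615 = 164*(1 + 164)/(91 + 164) + 12615 = 164*165/255 + 12615 = 164*(1/255)*165 + 12615 = 1804/17 + 12615 = 216259/17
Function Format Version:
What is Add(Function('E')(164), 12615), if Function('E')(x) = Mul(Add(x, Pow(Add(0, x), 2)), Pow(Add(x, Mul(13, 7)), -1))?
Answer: Rational(216259, 17) ≈ 12721.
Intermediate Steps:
Function('E')(x) = Mul(Pow(Add(91, x), -1), Add(x, Pow(x, 2))) (Function('E')(x) = Mul(Add(x, Pow(x, 2)), Pow(Add(x, 91), -1)) = Mul(Add(x, Pow(x, 2)), Pow(Add(91, x), -1)) = Mul(Pow(Add(91, x), -1), Add(x, Pow(x, 2))))
Add(Function('E')(164), 12615) = Add(Mul(164, Pow(Add(91, 164), -1), Add(1, 164)), 12615) = Add(Mul(164, Pow(255, -1), 165), 12615) = Add(Mul(164, Rational(1, 255), 165), 12615) = Add(Rational(1804, 17), 12615) = Rational(216259, 17)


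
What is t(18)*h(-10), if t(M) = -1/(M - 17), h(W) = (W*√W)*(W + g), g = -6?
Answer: -160*I*√10 ≈ -505.96*I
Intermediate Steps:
h(W) = W^(3/2)*(-6 + W) (h(W) = (W*√W)*(W - 6) = W^(3/2)*(-6 + W))
t(M) = -1/(-17 + M)
t(18)*h(-10) = (-1/(-17 + 18))*((-10)^(3/2)*(-6 - 10)) = (-1/1)*(-10*I*√10*(-16)) = (-1*1)*(160*I*√10) = -160*I*√10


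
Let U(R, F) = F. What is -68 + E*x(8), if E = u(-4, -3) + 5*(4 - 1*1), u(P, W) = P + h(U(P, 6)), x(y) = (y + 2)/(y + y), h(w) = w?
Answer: -459/8 ≈ -57.375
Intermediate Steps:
x(y) = (2 + y)/(2*y) (x(y) = (2 + y)/((2*y)) = (2 + y)*(1/(2*y)) = (2 + y)/(2*y))
u(P, W) = 6 + P (u(P, W) = P + 6 = 6 + P)
E = 17 (E = (6 - 4) + 5*(4 - 1*1) = 2 + 5*(4 - 1) = 2 + 5*3 = 2 + 15 = 17)
-68 + E*x(8) = -68 + 17*((½)*(2 + 8)/8) = -68 + 17*((½)*(⅛)*10) = -68 + 17*(5/8) = -68 + 85/8 = -459/8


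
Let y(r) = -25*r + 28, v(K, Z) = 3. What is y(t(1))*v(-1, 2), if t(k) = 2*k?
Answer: -66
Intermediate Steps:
y(r) = 28 - 25*r
y(t(1))*v(-1, 2) = (28 - 50)*3 = -22*3 = -66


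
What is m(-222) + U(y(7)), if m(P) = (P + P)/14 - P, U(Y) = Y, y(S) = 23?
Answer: 1493/7 ≈ 213.29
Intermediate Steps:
m(P) = -6*P/7 (m(P) = (2*P)*(1/14) - P = P/7 - P = -6*P/7)
m(-222) + U(y(7)) = -6/7*(-222) + 23 = 1332/7 + 23 = 1493/7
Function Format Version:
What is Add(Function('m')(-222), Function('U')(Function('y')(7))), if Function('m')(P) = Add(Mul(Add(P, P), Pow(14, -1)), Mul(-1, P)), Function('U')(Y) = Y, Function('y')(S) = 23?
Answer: Rational(1493, 7) ≈ 213.29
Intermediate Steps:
Function('m')(P) = Mul(Rational(-6, 7), P) (Function('m')(P) = Add(Mul(Mul(2, P), Rational(1, 14)), Mul(-1, P)) = Add(Mul(Rational(1, 7), P), Mul(-1, P)) = Mul(Rational(-6, 7), P))
Add(Function('m')(-222), Function('U')(Function('y')(7))) = Add(Mul(Rational(-6, 7), -222), 23) = Add(Rational(1332, 7), 23) = Rational(1493, 7)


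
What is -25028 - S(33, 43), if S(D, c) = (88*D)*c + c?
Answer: -149943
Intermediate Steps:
S(D, c) = c + 88*D*c (S(D, c) = 88*D*c + c = c + 88*D*c)
-25028 - S(33, 43) = -25028 - 43*(1 + 88*33) = -25028 - 43*(1 + 2904) = -25028 - 43*2905 = -25028 - 1*124915 = -25028 - 124915 = -149943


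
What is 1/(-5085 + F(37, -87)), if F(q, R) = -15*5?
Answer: -1/5160 ≈ -0.00019380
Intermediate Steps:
F(q, R) = -75
1/(-5085 + F(37, -87)) = 1/(-5085 - 75) = 1/(-5160) = -1/5160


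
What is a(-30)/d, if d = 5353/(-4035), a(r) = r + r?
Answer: 242100/5353 ≈ 45.227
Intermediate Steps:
a(r) = 2*r
d = -5353/4035 (d = 5353*(-1/4035) = -5353/4035 ≈ -1.3266)
a(-30)/d = (2*(-30))/(-5353/4035) = -60*(-4035/5353) = 242100/5353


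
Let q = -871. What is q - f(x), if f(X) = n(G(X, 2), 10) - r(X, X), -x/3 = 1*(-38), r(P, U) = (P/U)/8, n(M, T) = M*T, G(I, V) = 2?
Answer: -7127/8 ≈ -890.88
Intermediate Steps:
r(P, U) = P/(8*U) (r(P, U) = (P/U)*(⅛) = P/(8*U))
x = 114 (x = -3*(-38) = 114)
f(X) = 159/8 (f(X) = 2*10 - X/(8*X) = 20 - 1*⅛ = 20 - ⅛ = 159/8)
q - f(x) = -871 - 1*159/8 = -871 - 159/8 = -7127/8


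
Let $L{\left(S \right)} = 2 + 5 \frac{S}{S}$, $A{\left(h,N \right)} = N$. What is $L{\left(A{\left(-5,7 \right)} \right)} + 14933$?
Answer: $14940$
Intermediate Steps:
$L{\left(S \right)} = 7$ ($L{\left(S \right)} = 2 + 5 \cdot 1 = 2 + 5 = 7$)
$L{\left(A{\left(-5,7 \right)} \right)} + 14933 = 7 + 14933 = 14940$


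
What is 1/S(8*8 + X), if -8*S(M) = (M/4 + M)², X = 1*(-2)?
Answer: -32/24025 ≈ -0.0013319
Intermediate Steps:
X = -2
S(M) = -25*M²/128 (S(M) = -(M/4 + M)²/8 = -25*M²/16/8 = -25*M²/128)
1/S(8*8 + X) = 1/(-25*(8*8 - 2)²/128) = 1/(-25*(64 - 2)²/128) = 1/(-25/128*62²) = 1/(-25/128*3844) = 1/(-24025/32) = -32/24025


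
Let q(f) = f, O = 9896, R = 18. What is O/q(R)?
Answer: 4948/9 ≈ 549.78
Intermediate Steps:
O/q(R) = 9896/18 = 9896*(1/18) = 4948/9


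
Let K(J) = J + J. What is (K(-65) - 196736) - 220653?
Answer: -417519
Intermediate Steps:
K(J) = 2*J
(K(-65) - 196736) - 220653 = (2*(-65) - 196736) - 220653 = (-130 - 196736) - 220653 = -196866 - 220653 = -417519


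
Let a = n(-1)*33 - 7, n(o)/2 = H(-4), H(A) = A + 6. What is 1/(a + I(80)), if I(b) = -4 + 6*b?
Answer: 1/601 ≈ 0.0016639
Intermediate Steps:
H(A) = 6 + A
n(o) = 4 (n(o) = 2*(6 - 4) = 2*2 = 4)
a = 125 (a = 4*33 - 7 = 132 - 7 = 125)
1/(a + I(80)) = 1/(125 + (-4 + 6*80)) = 1/(125 + (-4 + 480)) = 1/(125 + 476) = 1/601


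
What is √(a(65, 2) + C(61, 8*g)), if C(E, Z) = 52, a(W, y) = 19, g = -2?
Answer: √71 ≈ 8.4261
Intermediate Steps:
√(a(65, 2) + C(61, 8*g)) = √(19 + 52) = √71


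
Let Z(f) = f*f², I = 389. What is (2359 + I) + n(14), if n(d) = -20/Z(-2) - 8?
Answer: 5485/2 ≈ 2742.5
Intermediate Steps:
Z(f) = f³
n(d) = -11/2 (n(d) = -20/((-2)³) - 8 = -20/(-8) - 8 = -20*(-⅛) - 8 = 5/2 - 8 = -11/2)
(2359 + I) + n(14) = (2359 + 389) - 11/2 = 2748 - 11/2 = 5485/2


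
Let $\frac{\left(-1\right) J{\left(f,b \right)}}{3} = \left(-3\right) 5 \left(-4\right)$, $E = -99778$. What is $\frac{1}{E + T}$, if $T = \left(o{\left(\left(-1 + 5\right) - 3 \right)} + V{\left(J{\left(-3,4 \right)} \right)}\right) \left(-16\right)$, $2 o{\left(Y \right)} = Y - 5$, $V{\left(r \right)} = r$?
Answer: $- \frac{1}{96866} \approx -1.0324 \cdot 10^{-5}$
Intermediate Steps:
$J{\left(f,b \right)} = -180$ ($J{\left(f,b \right)} = - 3 \left(-3\right) 5 \left(-4\right) = - 3 \left(\left(-15\right) \left(-4\right)\right) = \left(-3\right) 60 = -180$)
$o{\left(Y \right)} = - \frac{5}{2} + \frac{Y}{2}$ ($o{\left(Y \right)} = \frac{Y - 5}{2} = \frac{-5 + Y}{2} = - \frac{5}{2} + \frac{Y}{2}$)
$T = 2912$ ($T = \left(\left(- \frac{5}{2} + \frac{\left(-1 + 5\right) - 3}{2}\right) - 180\right) \left(-16\right) = \left(\left(- \frac{5}{2} + \frac{4 - 3}{2}\right) - 180\right) \left(-16\right) = \left(\left(- \frac{5}{2} + \frac{1}{2} \cdot 1\right) - 180\right) \left(-16\right) = \left(\left(- \frac{5}{2} + \frac{1}{2}\right) - 180\right) \left(-16\right) = \left(-2 - 180\right) \left(-16\right) = \left(-182\right) \left(-16\right) = 2912$)
$\frac{1}{E + T} = \frac{1}{-99778 + 2912} = \frac{1}{-96866} = - \frac{1}{96866}$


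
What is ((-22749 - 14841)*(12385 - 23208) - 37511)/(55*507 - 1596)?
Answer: 406799059/26289 ≈ 15474.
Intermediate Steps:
((-22749 - 14841)*(12385 - 23208) - 37511)/(55*507 - 1596) = (-37590*(-10823) - 37511)/(27885 - 1596) = (406836570 - 37511)/26289 = 406799059*(1/26289) = 406799059/26289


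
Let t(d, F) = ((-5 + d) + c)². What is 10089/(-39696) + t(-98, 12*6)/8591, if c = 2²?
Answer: 833019/939472 ≈ 0.88669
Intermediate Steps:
c = 4
t(d, F) = (-1 + d)² (t(d, F) = ((-5 + d) + 4)² = (-1 + d)²)
10089/(-39696) + t(-98, 12*6)/8591 = 10089/(-39696) + (-1 - 98)²/8591 = 10089*(-1/39696) + (-99)²*(1/8591) = -3363/13232 + 9801*(1/8591) = -3363/13232 + 81/71 = 833019/939472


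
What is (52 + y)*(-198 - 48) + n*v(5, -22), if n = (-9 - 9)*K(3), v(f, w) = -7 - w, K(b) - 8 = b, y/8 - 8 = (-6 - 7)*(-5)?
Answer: -159426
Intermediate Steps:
y = 584 (y = 64 + 8*((-6 - 7)*(-5)) = 64 + 8*(-13*(-5)) = 64 + 8*65 = 64 + 520 = 584)
K(b) = 8 + b
n = -198 (n = (-9 - 9)*(8 + 3) = -18*11 = -198)
(52 + y)*(-198 - 48) + n*v(5, -22) = (52 + 584)*(-198 - 48) - 198*(-7 - 1*(-22)) = 636*(-246) - 198*(-7 + 22) = -156456 - 198*15 = -156456 - 2970 = -159426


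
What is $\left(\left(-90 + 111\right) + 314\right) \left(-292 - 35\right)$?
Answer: $-109545$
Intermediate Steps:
$\left(\left(-90 + 111\right) + 314\right) \left(-292 - 35\right) = \left(21 + 314\right) \left(-327\right) = 335 \left(-327\right) = -109545$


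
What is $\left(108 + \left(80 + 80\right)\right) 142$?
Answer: $38056$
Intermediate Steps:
$\left(108 + \left(80 + 80\right)\right) 142 = \left(108 + 160\right) 142 = 268 \cdot 142 = 38056$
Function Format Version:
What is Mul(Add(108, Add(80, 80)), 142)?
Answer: 38056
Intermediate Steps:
Mul(Add(108, Add(80, 80)), 142) = Mul(Add(108, 160), 142) = Mul(268, 142) = 38056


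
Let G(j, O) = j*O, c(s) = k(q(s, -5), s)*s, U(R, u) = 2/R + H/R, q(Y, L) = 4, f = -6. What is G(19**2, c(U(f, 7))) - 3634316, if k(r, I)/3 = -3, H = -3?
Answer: -7269715/2 ≈ -3.6349e+6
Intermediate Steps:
k(r, I) = -9 (k(r, I) = 3*(-3) = -9)
U(R, u) = -1/R (U(R, u) = 2/R - 3/R = -1/R)
c(s) = -9*s
G(j, O) = O*j
G(19**2, c(U(f, 7))) - 3634316 = -(-9)/(-6)*19**2 - 3634316 = -(-9)*(-1)/6*361 - 3634316 = -9*1/6*361 - 3634316 = -3/2*361 - 3634316 = -1083/2 - 3634316 = -7269715/2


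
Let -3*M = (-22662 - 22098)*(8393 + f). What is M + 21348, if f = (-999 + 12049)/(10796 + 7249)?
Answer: 452041846172/3609 ≈ 1.2525e+8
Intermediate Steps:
f = 2210/3609 (f = 11050/18045 = 11050*(1/18045) = 2210/3609 ≈ 0.61236)
M = 451964801240/3609 (M = -(-22662 - 22098)*(8393 + 2210/3609)/3 = -(-14920)*30292547/3609 = -⅓*(-451964801240/1203) = 451964801240/3609 ≈ 1.2523e+8)
M + 21348 = 451964801240/3609 + 21348 = 452041846172/3609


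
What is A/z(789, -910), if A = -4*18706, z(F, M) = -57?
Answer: 74824/57 ≈ 1312.7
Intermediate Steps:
A = -74824
A/z(789, -910) = -74824/(-57) = -74824*(-1/57) = 74824/57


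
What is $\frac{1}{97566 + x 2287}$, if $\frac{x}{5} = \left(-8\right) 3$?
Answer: $- \frac{1}{176874} \approx -5.6537 \cdot 10^{-6}$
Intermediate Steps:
$x = -120$ ($x = 5 \left(\left(-8\right) 3\right) = 5 \left(-24\right) = -120$)
$\frac{1}{97566 + x 2287} = \frac{1}{97566 - 274440} = \frac{1}{-176874} = - \frac{1}{176874}$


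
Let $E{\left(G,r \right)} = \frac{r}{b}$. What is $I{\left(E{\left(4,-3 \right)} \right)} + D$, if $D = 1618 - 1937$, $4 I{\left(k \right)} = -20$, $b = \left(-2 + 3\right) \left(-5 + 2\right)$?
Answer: $-324$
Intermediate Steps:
$b = -3$ ($b = 1 \left(-3\right) = -3$)
$E{\left(G,r \right)} = - \frac{r}{3}$ ($E{\left(G,r \right)} = \frac{r}{-3} = r \left(- \frac{1}{3}\right) = - \frac{r}{3}$)
$I{\left(k \right)} = -5$ ($I{\left(k \right)} = \frac{1}{4} \left(-20\right) = -5$)
$D = -319$ ($D = 1618 - 1937 = -319$)
$I{\left(E{\left(4,-3 \right)} \right)} + D = -5 - 319 = -324$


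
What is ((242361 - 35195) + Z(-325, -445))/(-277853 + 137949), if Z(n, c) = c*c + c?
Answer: -202373/69952 ≈ -2.8930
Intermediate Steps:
Z(n, c) = c + c² (Z(n, c) = c² + c = c + c²)
((242361 - 35195) + Z(-325, -445))/(-277853 + 137949) = ((242361 - 35195) - 445*(1 - 445))/(-277853 + 137949) = (207166 - 445*(-444))/(-139904) = (207166 + 197580)*(-1/139904) = 404746*(-1/139904) = -202373/69952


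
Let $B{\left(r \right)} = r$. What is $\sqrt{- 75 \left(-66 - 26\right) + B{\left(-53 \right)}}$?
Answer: $\sqrt{6847} \approx 82.747$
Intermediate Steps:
$\sqrt{- 75 \left(-66 - 26\right) + B{\left(-53 \right)}} = \sqrt{- 75 \left(-66 - 26\right) - 53} = \sqrt{\left(-75\right) \left(-92\right) - 53} = \sqrt{6900 - 53} = \sqrt{6847}$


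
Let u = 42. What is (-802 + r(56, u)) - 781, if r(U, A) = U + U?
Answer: -1471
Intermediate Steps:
r(U, A) = 2*U
(-802 + r(56, u)) - 781 = (-802 + 2*56) - 781 = (-802 + 112) - 781 = -690 - 781 = -1471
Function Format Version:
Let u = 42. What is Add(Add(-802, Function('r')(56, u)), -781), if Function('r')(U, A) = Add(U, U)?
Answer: -1471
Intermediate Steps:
Function('r')(U, A) = Mul(2, U)
Add(Add(-802, Function('r')(56, u)), -781) = Add(Add(-802, Mul(2, 56)), -781) = Add(Add(-802, 112), -781) = Add(-690, -781) = -1471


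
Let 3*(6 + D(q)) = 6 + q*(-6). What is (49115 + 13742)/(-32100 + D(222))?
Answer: -62857/32548 ≈ -1.9312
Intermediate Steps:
D(q) = -4 - 2*q (D(q) = -6 + (6 + q*(-6))/3 = -6 + (6 - 6*q)/3 = -6 + (2 - 2*q) = -4 - 2*q)
(49115 + 13742)/(-32100 + D(222)) = (49115 + 13742)/(-32100 + (-4 - 2*222)) = 62857/(-32100 + (-4 - 444)) = 62857/(-32100 - 448) = 62857/(-32548) = 62857*(-1/32548) = -62857/32548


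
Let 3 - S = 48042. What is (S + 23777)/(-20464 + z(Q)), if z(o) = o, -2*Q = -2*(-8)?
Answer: 12131/10236 ≈ 1.1851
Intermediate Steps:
Q = -8 (Q = -(-1)*(-8) = -½*16 = -8)
S = -48039 (S = 3 - 1*48042 = 3 - 48042 = -48039)
(S + 23777)/(-20464 + z(Q)) = (-48039 + 23777)/(-20464 - 8) = -24262/(-20472) = -24262*(-1/20472) = 12131/10236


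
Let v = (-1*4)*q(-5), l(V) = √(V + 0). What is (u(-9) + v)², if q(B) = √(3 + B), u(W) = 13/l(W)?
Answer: -457/9 - 104*√2/3 ≈ -99.804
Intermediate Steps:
l(V) = √V
u(W) = 13/√W (u(W) = 13/(√W) = 13/√W)
v = -4*I*√2 (v = (-1*4)*√(3 - 5) = -4*I*√2 ≈ -5.6569*I)
(u(-9) + v)² = (13/√(-9) - 4*I*√2)² = (13*(-I/3) - 4*I*√2)² = (-13*I/3 - 4*I*√2)²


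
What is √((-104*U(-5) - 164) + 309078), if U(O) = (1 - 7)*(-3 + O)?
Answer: √303922 ≈ 551.29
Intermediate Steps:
U(O) = 18 - 6*O (U(O) = -6*(-3 + O) = 18 - 6*O)
√((-104*U(-5) - 164) + 309078) = √((-104*(18 - 6*(-5)) - 164) + 309078) = √((-104*(18 + 30) - 164) + 309078) = √((-104*48 - 164) + 309078) = √((-4992 - 164) + 309078) = √(-5156 + 309078) = √303922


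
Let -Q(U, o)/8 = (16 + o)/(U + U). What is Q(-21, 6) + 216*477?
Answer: 2163760/21 ≈ 1.0304e+5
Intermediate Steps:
Q(U, o) = -4*(16 + o)/U (Q(U, o) = -8*(16 + o)/(U + U) = -8*(16 + o)/(2*U) = -8*(16 + o)*1/(2*U) = -4*(16 + o)/U)
Q(-21, 6) + 216*477 = 4*(-16 - 1*6)/(-21) + 216*477 = 4*(-1/21)*(-16 - 6) + 103032 = 4*(-1/21)*(-22) + 103032 = 88/21 + 103032 = 2163760/21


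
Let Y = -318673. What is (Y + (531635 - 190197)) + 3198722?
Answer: 3221487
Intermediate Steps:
(Y + (531635 - 190197)) + 3198722 = (-318673 + (531635 - 190197)) + 3198722 = (-318673 + 341438) + 3198722 = 22765 + 3198722 = 3221487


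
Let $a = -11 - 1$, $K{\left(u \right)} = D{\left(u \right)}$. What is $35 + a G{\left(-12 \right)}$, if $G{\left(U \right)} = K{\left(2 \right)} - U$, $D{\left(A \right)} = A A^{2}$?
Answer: $-205$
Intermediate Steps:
$D{\left(A \right)} = A^{3}$
$K{\left(u \right)} = u^{3}$
$G{\left(U \right)} = 8 - U$ ($G{\left(U \right)} = 2^{3} - U = 8 - U$)
$a = -12$
$35 + a G{\left(-12 \right)} = 35 - 12 \left(8 - -12\right) = 35 - 12 \left(8 + 12\right) = 35 - 240 = -205$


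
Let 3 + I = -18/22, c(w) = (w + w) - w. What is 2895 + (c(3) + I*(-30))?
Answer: 33138/11 ≈ 3012.5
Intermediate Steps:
c(w) = w (c(w) = 2*w - w = w)
I = -42/11 (I = -3 - 18/22 = -3 - 18*1/22 = -3 - 9/11 = -42/11 ≈ -3.8182)
2895 + (c(3) + I*(-30)) = 2895 + (3 - 42/11*(-30)) = 2895 + (3 + 1260/11) = 2895 + 1293/11 = 33138/11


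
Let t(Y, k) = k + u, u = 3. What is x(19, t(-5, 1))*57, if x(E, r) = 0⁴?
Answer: 0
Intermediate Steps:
t(Y, k) = 3 + k (t(Y, k) = k + 3 = 3 + k)
x(E, r) = 0
x(19, t(-5, 1))*57 = 0*57 = 0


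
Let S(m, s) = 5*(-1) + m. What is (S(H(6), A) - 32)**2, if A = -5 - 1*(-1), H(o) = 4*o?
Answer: 169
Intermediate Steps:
A = -4 (A = -5 + 1 = -4)
S(m, s) = -5 + m
(S(H(6), A) - 32)**2 = ((-5 + 4*6) - 32)**2 = ((-5 + 24) - 32)**2 = (19 - 32)**2 = (-13)**2 = 169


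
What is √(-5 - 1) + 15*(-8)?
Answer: -120 + I*√6 ≈ -120.0 + 2.4495*I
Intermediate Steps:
√(-5 - 1) + 15*(-8) = √(-6) - 120 = I*√6 - 120 = -120 + I*√6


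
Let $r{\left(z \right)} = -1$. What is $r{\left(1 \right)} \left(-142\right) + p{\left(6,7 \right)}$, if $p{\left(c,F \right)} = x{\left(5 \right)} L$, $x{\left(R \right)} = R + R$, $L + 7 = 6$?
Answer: $132$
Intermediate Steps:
$L = -1$ ($L = -7 + 6 = -1$)
$x{\left(R \right)} = 2 R$
$p{\left(c,F \right)} = -10$ ($p{\left(c,F \right)} = 2 \cdot 5 \left(-1\right) = 10 \left(-1\right) = -10$)
$r{\left(1 \right)} \left(-142\right) + p{\left(6,7 \right)} = \left(-1\right) \left(-142\right) - 10 = 142 - 10 = 132$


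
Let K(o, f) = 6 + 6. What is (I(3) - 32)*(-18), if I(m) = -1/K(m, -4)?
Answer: 1155/2 ≈ 577.50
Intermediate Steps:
K(o, f) = 12
I(m) = -1/12
(I(3) - 32)*(-18) = (-1/12 - 32)*(-18) = -385/12*(-18) = 1155/2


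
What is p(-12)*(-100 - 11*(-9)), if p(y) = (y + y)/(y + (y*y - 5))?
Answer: 24/127 ≈ 0.18898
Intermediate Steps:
p(y) = 2*y/(-5 + y + y²) (p(y) = (2*y)/(y + (y² - 5)) = (2*y)/(y + (-5 + y²)) = (2*y)/(-5 + y + y²) = 2*y/(-5 + y + y²))
p(-12)*(-100 - 11*(-9)) = (2*(-12)/(-5 - 12 + (-12)²))*(-100 - 11*(-9)) = (2*(-12)/(-5 - 12 + 144))*(-100 + 99) = (2*(-12)/127)*(-1) = (2*(-12)*(1/127))*(-1) = -24/127*(-1) = 24/127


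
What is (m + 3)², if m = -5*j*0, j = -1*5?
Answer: 9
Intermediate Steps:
j = -5
m = 0 (m = -5*(-5)*0 = 25*0 = 0)
(m + 3)² = (0 + 3)² = 3² = 9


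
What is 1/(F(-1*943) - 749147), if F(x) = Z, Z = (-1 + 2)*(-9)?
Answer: -1/749156 ≈ -1.3348e-6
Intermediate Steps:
Z = -9 (Z = 1*(-9) = -9)
F(x) = -9
1/(F(-1*943) - 749147) = 1/(-9 - 749147) = 1/(-749156) = -1/749156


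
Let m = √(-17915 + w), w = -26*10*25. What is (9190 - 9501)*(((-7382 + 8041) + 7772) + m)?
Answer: -2622041 - 311*I*√24415 ≈ -2.622e+6 - 48595.0*I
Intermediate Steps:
w = -6500 (w = -260*25 = -6500)
m = I*√24415 (m = √(-17915 - 6500) = √(-24415) = I*√24415 ≈ 156.25*I)
(9190 - 9501)*(((-7382 + 8041) + 7772) + m) = (9190 - 9501)*(((-7382 + 8041) + 7772) + I*√24415) = -311*((659 + 7772) + I*√24415) = -311*(8431 + I*√24415) = -2622041 - 311*I*√24415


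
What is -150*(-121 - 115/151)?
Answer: 2757900/151 ≈ 18264.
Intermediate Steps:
-150*(-121 - 115/151) = -150*(-18386/151) = 2757900/151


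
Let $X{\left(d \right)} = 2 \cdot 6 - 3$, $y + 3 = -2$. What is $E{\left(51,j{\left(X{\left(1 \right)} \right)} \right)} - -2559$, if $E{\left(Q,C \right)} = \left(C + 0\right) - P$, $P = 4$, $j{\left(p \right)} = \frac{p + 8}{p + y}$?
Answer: $\frac{10237}{4} \approx 2559.3$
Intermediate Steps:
$y = -5$ ($y = -3 - 2 = -5$)
$X{\left(d \right)} = 9$ ($X{\left(d \right)} = 12 - 3 = 9$)
$j{\left(p \right)} = \frac{8 + p}{-5 + p}$ ($j{\left(p \right)} = \frac{p + 8}{p - 5} = \frac{8 + p}{-5 + p}$)
$E{\left(Q,C \right)} = -4 + C$ ($E{\left(Q,C \right)} = \left(C + 0\right) - 4 = C - 4 = -4 + C$)
$E{\left(51,j{\left(X{\left(1 \right)} \right)} \right)} - -2559 = \left(-4 + \frac{8 + 9}{-5 + 9}\right) - -2559 = \left(-4 + \frac{1}{4} \cdot 17\right) + 2559 = \left(-4 + \frac{17}{4}\right) + 2559 = \frac{1}{4} + 2559 = \frac{10237}{4}$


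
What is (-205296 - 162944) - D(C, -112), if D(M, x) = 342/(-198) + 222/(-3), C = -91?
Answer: -4049807/11 ≈ -3.6816e+5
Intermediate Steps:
D(M, x) = -833/11 (D(M, x) = 342*(-1/198) + 222*(-⅓) = -19/11 - 74 = -833/11)
(-205296 - 162944) - D(C, -112) = (-205296 - 162944) - 1*(-833/11) = -368240 + 833/11 = -4049807/11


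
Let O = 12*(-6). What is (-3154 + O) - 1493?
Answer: -4719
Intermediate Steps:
O = -72
(-3154 + O) - 1493 = (-3154 - 72) - 1493 = -3226 - 1493 = -4719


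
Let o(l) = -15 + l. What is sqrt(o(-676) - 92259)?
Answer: 65*I*sqrt(22) ≈ 304.88*I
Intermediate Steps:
sqrt(o(-676) - 92259) = sqrt((-15 - 676) - 92259) = sqrt(-691 - 92259) = sqrt(-92950) = 65*I*sqrt(22)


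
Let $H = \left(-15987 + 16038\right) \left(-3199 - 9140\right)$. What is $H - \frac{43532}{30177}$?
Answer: $- \frac{18990097685}{30177} \approx -6.2929 \cdot 10^{5}$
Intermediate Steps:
$H = -629289$ ($H = 51 \left(-12339\right) = -629289$)
$H - \frac{43532}{30177} = -629289 - \frac{43532}{30177} = - \frac{18990097685}{30177}$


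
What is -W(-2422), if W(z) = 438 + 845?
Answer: -1283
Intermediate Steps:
W(z) = 1283
-W(-2422) = -1*1283 = -1283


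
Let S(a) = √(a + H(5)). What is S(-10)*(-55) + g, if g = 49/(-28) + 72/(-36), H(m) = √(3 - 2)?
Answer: -15/4 - 165*I ≈ -3.75 - 165.0*I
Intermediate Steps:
H(m) = 1 (H(m) = √1 = 1)
S(a) = √(1 + a) (S(a) = √(a + 1) = √(1 + a))
g = -15/4 (g = 49*(-1/28) + 72*(-1/36) = -7/4 - 2 = -15/4 ≈ -3.7500)
S(-10)*(-55) + g = √(1 - 10)*(-55) - 15/4 = √(-9)*(-55) - 15/4 = (3*I)*(-55) - 15/4 = -165*I - 15/4 = -15/4 - 165*I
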